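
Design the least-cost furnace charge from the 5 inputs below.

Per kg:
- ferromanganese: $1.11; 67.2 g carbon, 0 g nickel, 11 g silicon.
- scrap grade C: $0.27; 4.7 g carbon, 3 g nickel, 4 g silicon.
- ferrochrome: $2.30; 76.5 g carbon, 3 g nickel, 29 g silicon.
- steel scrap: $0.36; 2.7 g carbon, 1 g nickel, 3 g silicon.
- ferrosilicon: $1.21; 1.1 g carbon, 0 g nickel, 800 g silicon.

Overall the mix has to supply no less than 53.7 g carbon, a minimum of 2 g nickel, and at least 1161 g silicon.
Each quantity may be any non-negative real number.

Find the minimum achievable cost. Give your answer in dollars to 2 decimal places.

Let x1 = kg of ferromanganese, x2 = kg of scrap grade C, x3 = kg of ferrochrome, x4 = kg of steel scrap, x5 = kg of ferrosilicon.
min 1.11x1 + 0.27x2 + 2.3x3 + 0.36x4 + 1.21x5 s.t.:
  67.2x1 + 4.7x2 + 76.5x3 + 2.7x4 + 1.1x5 ≥ 53.7   (carbon)
  3x2 + 3x3 + 1x4 ≥ 2   (nickel)
  11x1 + 4x2 + 29x3 + 3x4 + 800x5 ≥ 1161   (silicon)
  x1, x2, x3, x4, x5 ≥ 0.
The minimum-cost mix takes nothing from ferrochrome, steel scrap — only ferromanganese, scrap grade C, ferrosilicon. Binding constraints: carbon, nickel, silicon.
Solving gives x1 = 0.7289, x2 = 0.6667, x5 = 1.438.
Objective = 1.11·0.7289 + 0.27·0.6667 + 1.21·1.438 = 2.7291.

$2.73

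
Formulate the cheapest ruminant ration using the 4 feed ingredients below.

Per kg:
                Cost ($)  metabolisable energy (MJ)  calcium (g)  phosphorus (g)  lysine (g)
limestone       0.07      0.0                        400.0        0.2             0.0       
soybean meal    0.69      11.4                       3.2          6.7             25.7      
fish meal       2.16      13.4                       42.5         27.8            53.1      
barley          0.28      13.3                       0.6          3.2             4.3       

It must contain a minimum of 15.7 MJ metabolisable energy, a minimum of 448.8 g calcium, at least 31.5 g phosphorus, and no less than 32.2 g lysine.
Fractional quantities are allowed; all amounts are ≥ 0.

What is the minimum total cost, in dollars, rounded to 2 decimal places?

Let x1 = kg of limestone, x2 = kg of soybean meal, x3 = kg of fish meal, x4 = kg of barley.
min 0.07x1 + 0.69x2 + 2.16x3 + 0.28x4 with:
  11.4x2 + 13.4x3 + 13.3x4 ≥ 15.7   (metabolisable energy)
  400x1 + 3.2x2 + 42.5x3 + 0.6x4 ≥ 448.8   (calcium)
  0.2x1 + 6.7x2 + 27.8x3 + 3.2x4 ≥ 31.5   (phosphorus)
  25.7x2 + 53.1x3 + 4.3x4 ≥ 32.2   (lysine)
  x1, x2, x3, x4 ≥ 0.
The cheapest feasible vertex uses only limestone, fish meal, barley; soybean meal is not used. There the metabolisable energy, calcium, phosphorus constraints are tight.
That vertex is x1 = 1.003, x3 = 1.12, x4 = 0.05216.
Total cost: 0.07·1.003 + 2.16·1.12 + 0.28·0.05216 = 2.5040.

$2.50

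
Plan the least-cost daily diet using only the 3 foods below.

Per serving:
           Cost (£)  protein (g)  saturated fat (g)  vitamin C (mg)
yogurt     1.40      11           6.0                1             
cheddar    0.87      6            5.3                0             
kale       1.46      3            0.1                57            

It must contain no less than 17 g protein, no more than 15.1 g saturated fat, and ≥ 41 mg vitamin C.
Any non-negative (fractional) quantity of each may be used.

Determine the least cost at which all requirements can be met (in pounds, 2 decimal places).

Set it up as a linear program. Let x1 = servings of yogurt, x2 = servings of cheddar, x3 = servings of kale.
Minimise 1.4x1 + 0.87x2 + 1.46x3 with:
  11x1 + 6x2 + 3x3 ≥ 17   (protein)
  6x1 + 5.3x2 + 0.1x3 ≤ 15.1   (saturated fat)
  1x1 + 57x3 ≥ 41   (vitamin C)
  x1, x2, x3 ≥ 0.
The optimal basis is {yogurt, kale}; cheddar drops out. There the protein and vitamin C constraints are tight.
So yogurt = 1.356 servings, kale = 0.6955 servings.
Total cost: 1.4·1.356 + 1.46·0.6955 = 2.9138.

£2.91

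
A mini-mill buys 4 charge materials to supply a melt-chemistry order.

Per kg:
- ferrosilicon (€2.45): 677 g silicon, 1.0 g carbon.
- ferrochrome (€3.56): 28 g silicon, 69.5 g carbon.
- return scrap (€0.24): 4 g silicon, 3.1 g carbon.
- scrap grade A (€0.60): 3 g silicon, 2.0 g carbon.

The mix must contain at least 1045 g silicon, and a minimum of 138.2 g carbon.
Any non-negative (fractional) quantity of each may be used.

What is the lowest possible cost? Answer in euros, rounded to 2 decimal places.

This is a linear program. Let x1 = kg of ferrosilicon, x2 = kg of ferrochrome, x3 = kg of return scrap, x4 = kg of scrap grade A.
Minimise 2.45x1 + 3.56x2 + 0.24x3 + 0.6x4 s.t.:
  677x1 + 28x2 + 4x3 + 3x4 ≥ 1045   (silicon)
  1x1 + 69.5x2 + 3.1x3 + 2x4 ≥ 138.2   (carbon)
  x1, x2, x3, x4 ≥ 0.
The optimal basis is {ferrosilicon, ferrochrome}; return scrap, scrap grade A drop out. The silicon and carbon requirements are met with equality.
So ferrosilicon = 1.4622 kg, ferrochrome = 1.9675 kg.
Total cost: 2.45·1.4622 + 3.56·1.9675 = 10.5867.

€10.59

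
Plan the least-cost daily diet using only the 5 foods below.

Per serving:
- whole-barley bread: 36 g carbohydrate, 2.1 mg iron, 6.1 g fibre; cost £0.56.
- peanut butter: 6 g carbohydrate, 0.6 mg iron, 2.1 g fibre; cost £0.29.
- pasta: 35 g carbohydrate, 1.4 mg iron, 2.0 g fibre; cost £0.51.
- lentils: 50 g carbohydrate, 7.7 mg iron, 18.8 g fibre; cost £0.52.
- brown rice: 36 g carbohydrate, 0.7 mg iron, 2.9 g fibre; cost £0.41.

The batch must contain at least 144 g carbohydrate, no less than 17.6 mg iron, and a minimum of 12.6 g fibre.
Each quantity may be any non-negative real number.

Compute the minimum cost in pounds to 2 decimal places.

£1.50

Set it up as a linear program. Let x1 = servings of whole-barley bread, x2 = servings of peanut butter, x3 = servings of pasta, x4 = servings of lentils, x5 = servings of brown rice.
min 0.56x1 + 0.29x2 + 0.51x3 + 0.52x4 + 0.41x5 with:
  36x1 + 6x2 + 35x3 + 50x4 + 36x5 ≥ 144   (carbohydrate)
  2.1x1 + 0.6x2 + 1.4x3 + 7.7x4 + 0.7x5 ≥ 17.6   (iron)
  6.1x1 + 2.1x2 + 2x3 + 18.8x4 + 2.9x5 ≥ 12.6   (fibre)
  x1, x2, x3, x4, x5 ≥ 0.
The cheapest feasible vertex uses only lentils; whole-barley bread, peanut butter, pasta, brown rice are not used. There the carbohydrate constraint is tight.
That vertex is x4 = 2.88.
Total cost: 0.52·2.88 = 1.4976.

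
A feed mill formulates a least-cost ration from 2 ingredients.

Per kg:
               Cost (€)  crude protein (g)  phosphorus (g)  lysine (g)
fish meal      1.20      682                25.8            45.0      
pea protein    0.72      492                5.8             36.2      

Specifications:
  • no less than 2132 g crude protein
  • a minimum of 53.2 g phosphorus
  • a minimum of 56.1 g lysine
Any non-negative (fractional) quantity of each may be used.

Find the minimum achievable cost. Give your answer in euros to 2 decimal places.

€3.44

Let x1 = kg of fish meal, x2 = kg of pea protein.
Minimise 1.2x1 + 0.72x2 with:
  682x1 + 492x2 ≥ 2132   (crude protein)
  25.8x1 + 5.8x2 ≥ 53.2   (phosphorus)
  45x1 + 36.2x2 ≥ 56.1   (lysine)
  x1, x2 ≥ 0.
Both inputs are positive at the optimum. The crude protein and phosphorus requirements are met with equality.
Solving gives x1 = 1.58, x2 = 2.143.
Total cost: 1.2·1.58 + 0.72·2.143 = 3.4390.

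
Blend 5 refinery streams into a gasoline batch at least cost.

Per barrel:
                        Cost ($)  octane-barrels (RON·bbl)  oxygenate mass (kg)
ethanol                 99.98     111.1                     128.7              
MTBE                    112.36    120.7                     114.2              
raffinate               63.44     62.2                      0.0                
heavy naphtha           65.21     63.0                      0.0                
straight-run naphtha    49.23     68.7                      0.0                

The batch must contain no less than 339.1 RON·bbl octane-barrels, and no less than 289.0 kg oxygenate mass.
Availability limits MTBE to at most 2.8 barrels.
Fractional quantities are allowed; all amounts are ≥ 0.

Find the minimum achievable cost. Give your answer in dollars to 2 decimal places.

Set it up as a linear program. Let x1 = barrels of ethanol, x2 = barrels of MTBE, x3 = barrels of raffinate, x4 = barrels of heavy naphtha, x5 = barrels of straight-run naphtha.
min 99.98x1 + 112.36x2 + 63.44x3 + 65.21x4 + 49.23x5 s.t.:
  111.1x1 + 120.7x2 + 62.2x3 + 63x4 + 68.7x5 ≥ 339.1   (octane-barrels)
  128.7x1 + 114.2x2 ≥ 289   (oxygenate mass)
  x2 ≤ 2.8
  x1, x2, x3, x4, x5 ≥ 0.
The cheapest feasible vertex uses only ethanol, straight-run naphtha; MTBE, raffinate, heavy naphtha are not used. Binding constraints: octane-barrels and oxygenate mass.
Solving gives x1 = 2.2455, x5 = 1.3045.
Objective = 99.98·2.2455 + 49.23·1.3045 = 288.7256.

$288.73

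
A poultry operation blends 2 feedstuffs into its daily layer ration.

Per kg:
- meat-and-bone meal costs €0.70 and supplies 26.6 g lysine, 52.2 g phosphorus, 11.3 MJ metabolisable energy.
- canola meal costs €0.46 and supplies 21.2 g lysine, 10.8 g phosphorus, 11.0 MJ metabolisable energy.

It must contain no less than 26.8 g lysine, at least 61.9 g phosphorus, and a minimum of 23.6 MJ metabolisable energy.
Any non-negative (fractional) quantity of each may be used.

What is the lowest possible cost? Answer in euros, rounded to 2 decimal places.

€1.20

Set it up as a linear program. Let x1 = kg of meat-and-bone meal, x2 = kg of canola meal.
Minimise 0.7x1 + 0.46x2 with:
  26.6x1 + 21.2x2 ≥ 26.8   (lysine)
  52.2x1 + 10.8x2 ≥ 61.9   (phosphorus)
  11.3x1 + 11x2 ≥ 23.6   (metabolisable energy)
  x1, x2 ≥ 0.
Both inputs are positive at the optimum. There the phosphorus and metabolisable energy constraints are tight.
Solving gives x1 = 0.9422, x2 = 1.178.
Total cost: 0.7·0.9422 + 0.46·1.178 = 1.2014.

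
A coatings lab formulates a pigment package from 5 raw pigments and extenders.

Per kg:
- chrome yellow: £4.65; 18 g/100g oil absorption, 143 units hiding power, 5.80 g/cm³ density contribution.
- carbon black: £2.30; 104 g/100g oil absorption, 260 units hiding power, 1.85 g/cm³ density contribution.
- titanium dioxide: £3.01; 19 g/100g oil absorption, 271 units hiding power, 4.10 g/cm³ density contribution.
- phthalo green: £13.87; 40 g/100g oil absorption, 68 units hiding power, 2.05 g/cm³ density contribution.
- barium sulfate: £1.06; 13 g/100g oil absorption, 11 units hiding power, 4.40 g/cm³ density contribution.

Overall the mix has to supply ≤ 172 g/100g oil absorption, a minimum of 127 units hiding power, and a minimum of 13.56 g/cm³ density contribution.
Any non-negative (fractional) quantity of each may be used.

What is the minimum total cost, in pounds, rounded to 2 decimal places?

£3.94

Let x1 = kg of chrome yellow, x2 = kg of carbon black, x3 = kg of titanium dioxide, x4 = kg of phthalo green, x5 = kg of barium sulfate.
Minimise 4.65x1 + 2.3x2 + 3.01x3 + 13.87x4 + 1.06x5 s.t.:
  18x1 + 104x2 + 19x3 + 40x4 + 13x5 ≤ 172   (oil absorption)
  143x1 + 260x2 + 271x3 + 68x4 + 11x5 ≥ 127   (hiding power)
  5.8x1 + 1.85x2 + 4.1x3 + 2.05x4 + 4.4x5 ≥ 13.56   (density contribution)
  x1, x2, x3, x4, x5 ≥ 0.
The cheapest feasible vertex uses only carbon black, barium sulfate; chrome yellow, titanium dioxide, phthalo green are not used. The hiding power and density contribution requirements are met with equality.
That vertex is x2 = 0.3646, x5 = 2.929.
Total cost: 2.3·0.3646 + 1.06·2.929 = 3.9433.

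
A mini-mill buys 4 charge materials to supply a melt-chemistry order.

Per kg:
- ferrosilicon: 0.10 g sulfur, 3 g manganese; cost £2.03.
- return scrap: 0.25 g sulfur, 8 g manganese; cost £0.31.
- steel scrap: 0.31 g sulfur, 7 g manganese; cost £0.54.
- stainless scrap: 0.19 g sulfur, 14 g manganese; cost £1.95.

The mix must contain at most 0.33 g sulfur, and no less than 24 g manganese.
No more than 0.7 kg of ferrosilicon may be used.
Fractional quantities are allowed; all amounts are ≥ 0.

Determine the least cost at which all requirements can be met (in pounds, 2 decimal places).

£3.32

Let x1 = kg of ferrosilicon, x2 = kg of return scrap, x3 = kg of steel scrap, x4 = kg of stainless scrap.
Minimize 2.03x1 + 0.31x2 + 0.54x3 + 1.95x4 subject to:
  0.1x1 + 0.25x2 + 0.31x3 + 0.19x4 ≤ 0.33   (sulfur)
  3x1 + 8x2 + 7x3 + 14x4 ≥ 24   (manganese)
  x1 ≤ 0.7
  x1, x2, x3, x4 ≥ 0.
The cheapest feasible vertex uses only return scrap, stainless scrap; ferrosilicon, steel scrap are not used. There the sulfur and manganese constraints are tight.
So return scrap = 0.0303 kg, stainless scrap = 1.697 kg.
Cost = 0.31·0.0303 + 1.95·1.697 = 3.3185.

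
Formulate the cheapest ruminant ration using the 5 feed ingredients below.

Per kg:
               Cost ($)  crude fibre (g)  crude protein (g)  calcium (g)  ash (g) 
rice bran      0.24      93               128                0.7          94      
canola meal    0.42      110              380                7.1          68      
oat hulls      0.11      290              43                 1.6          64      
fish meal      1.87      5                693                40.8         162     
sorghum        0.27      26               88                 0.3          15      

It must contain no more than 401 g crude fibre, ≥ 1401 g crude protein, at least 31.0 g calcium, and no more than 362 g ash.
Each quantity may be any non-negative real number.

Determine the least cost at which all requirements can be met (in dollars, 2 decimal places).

$1.74

This is a linear program. Let x1 = kg of rice bran, x2 = kg of canola meal, x3 = kg of oat hulls, x4 = kg of fish meal, x5 = kg of sorghum.
Minimize 0.24x1 + 0.42x2 + 0.11x3 + 1.87x4 + 0.27x5 s.t.:
  93x1 + 110x2 + 290x3 + 5x4 + 26x5 ≤ 401   (crude fibre)
  128x1 + 380x2 + 43x3 + 693x4 + 88x5 ≥ 1401   (crude protein)
  0.7x1 + 7.1x2 + 1.6x3 + 40.8x4 + 0.3x5 ≥ 31   (calcium)
  94x1 + 68x2 + 64x3 + 162x4 + 15x5 ≤ 362   (ash)
  x1, x2, x3, x4, x5 ≥ 0.
At the optimum only canola meal, fish meal are positive (rice bran, oat hulls, sorghum = 0). The crude protein and calcium requirements are met with equality.
Solving gives x2 = 3.371, x4 = 0.1732.
Total cost: 0.42·3.371 + 1.87·0.1732 = 1.7397.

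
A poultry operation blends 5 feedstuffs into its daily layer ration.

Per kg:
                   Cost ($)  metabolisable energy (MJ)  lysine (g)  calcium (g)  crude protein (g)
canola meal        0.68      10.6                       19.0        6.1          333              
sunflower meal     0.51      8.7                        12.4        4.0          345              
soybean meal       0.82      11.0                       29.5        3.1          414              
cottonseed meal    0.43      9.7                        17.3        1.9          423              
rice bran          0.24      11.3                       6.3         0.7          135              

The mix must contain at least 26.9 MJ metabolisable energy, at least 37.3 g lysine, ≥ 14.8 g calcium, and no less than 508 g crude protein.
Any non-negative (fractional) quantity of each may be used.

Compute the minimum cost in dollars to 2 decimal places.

Treat it as an LP. Let x1 = kg of canola meal, x2 = kg of sunflower meal, x3 = kg of soybean meal, x4 = kg of cottonseed meal, x5 = kg of rice bran.
min 0.68x1 + 0.51x2 + 0.82x3 + 0.43x4 + 0.24x5 with:
  10.6x1 + 8.7x2 + 11x3 + 9.7x4 + 11.3x5 ≥ 26.9   (metabolisable energy)
  19x1 + 12.4x2 + 29.5x3 + 17.3x4 + 6.3x5 ≥ 37.3   (lysine)
  6.1x1 + 4x2 + 3.1x3 + 1.9x4 + 0.7x5 ≥ 14.8   (calcium)
  333x1 + 345x2 + 414x3 + 423x4 + 135x5 ≥ 508   (crude protein)
  x1, x2, x3, x4, x5 ≥ 0.
The minimum-cost mix takes nothing from sunflower meal, soybean meal, cottonseed meal — only canola meal, rice bran. The metabolisable energy and calcium requirements are met with equality.
That vertex is x1 = 2.413, x5 = 0.1172.
Hence cost = 0.68·2.413 + 0.24·0.1172 = $1.6690.

$1.67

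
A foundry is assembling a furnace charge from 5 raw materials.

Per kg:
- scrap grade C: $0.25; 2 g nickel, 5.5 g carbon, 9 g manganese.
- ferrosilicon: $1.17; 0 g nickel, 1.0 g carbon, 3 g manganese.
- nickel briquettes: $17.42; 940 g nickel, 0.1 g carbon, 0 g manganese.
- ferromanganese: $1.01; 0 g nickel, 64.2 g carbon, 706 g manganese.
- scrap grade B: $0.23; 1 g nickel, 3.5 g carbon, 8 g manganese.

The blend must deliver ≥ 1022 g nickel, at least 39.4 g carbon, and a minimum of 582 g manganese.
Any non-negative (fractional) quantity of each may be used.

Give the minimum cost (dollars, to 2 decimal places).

$19.77

Let x1 = kg of scrap grade C, x2 = kg of ferrosilicon, x3 = kg of nickel briquettes, x4 = kg of ferromanganese, x5 = kg of scrap grade B.
Minimize 0.25x1 + 1.17x2 + 17.42x3 + 1.01x4 + 0.23x5 with:
  2x1 + 940x3 + 1x5 ≥ 1022   (nickel)
  5.5x1 + 1x2 + 0.1x3 + 64.2x4 + 3.5x5 ≥ 39.4   (carbon)
  9x1 + 3x2 + 706x4 + 8x5 ≥ 582   (manganese)
  x1, x2, x3, x4, x5 ≥ 0.
The minimum-cost mix takes nothing from scrap grade C, ferrosilicon, scrap grade B — only nickel briquettes, ferromanganese. Binding constraints: nickel and manganese.
Optimal quantities: nickel briquettes = 1.087 kg, ferromanganese = 0.8244 kg.
Hence cost = 17.42·1.087 + 1.01·0.8244 = $19.7682.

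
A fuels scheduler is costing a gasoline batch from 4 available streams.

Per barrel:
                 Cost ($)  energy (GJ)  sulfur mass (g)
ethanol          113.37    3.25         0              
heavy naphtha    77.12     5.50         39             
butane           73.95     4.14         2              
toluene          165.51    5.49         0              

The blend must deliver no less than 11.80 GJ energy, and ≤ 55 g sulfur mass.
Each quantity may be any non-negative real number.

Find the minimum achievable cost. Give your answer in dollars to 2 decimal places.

Treat it as an LP. Let x1 = barrels of ethanol, x2 = barrels of heavy naphtha, x3 = barrels of butane, x4 = barrels of toluene.
Minimise 113.37x1 + 77.12x2 + 73.95x3 + 165.51x4 with:
  3.25x1 + 5.5x2 + 4.14x3 + 5.49x4 ≥ 11.8   (energy)
  39x2 + 2x3 ≤ 55   (sulfur mass)
  x1, x2, x3, x4 ≥ 0.
The minimum-cost mix takes nothing from ethanol, toluene — only heavy naphtha, butane. Binding constraints: energy and sulfur mass.
Optimal quantities: heavy naphtha = 1.3565 barrels, butane = 1.0481 barrels.
Hence cost = 77.12·1.3565 + 73.95·1.0481 = $182.1203.

$182.12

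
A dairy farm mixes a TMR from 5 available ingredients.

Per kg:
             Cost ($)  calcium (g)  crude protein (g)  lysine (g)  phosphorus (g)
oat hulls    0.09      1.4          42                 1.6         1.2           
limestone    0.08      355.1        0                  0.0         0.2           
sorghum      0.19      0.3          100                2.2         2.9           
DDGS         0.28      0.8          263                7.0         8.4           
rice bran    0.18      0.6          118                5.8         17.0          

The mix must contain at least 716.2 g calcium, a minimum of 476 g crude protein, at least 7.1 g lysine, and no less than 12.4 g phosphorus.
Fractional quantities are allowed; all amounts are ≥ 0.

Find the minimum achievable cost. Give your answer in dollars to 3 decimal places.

$0.668

Let x1 = kg of oat hulls, x2 = kg of limestone, x3 = kg of sorghum, x4 = kg of DDGS, x5 = kg of rice bran.
Minimise 0.09x1 + 0.08x2 + 0.19x3 + 0.28x4 + 0.18x5 with:
  1.4x1 + 355.1x2 + 0.3x3 + 0.8x4 + 0.6x5 ≥ 716.2   (calcium)
  42x1 + 100x3 + 263x4 + 118x5 ≥ 476   (crude protein)
  1.6x1 + 2.2x3 + 7x4 + 5.8x5 ≥ 7.1   (lysine)
  1.2x1 + 0.2x2 + 2.9x3 + 8.4x4 + 17x5 ≥ 12.4   (phosphorus)
  x1, x2, x3, x4, x5 ≥ 0.
The optimal basis is {limestone, DDGS}; oat hulls, sorghum, rice bran drop out. The calcium and crude protein requirements are met with equality.
That vertex is x2 = 2.013, x4 = 1.81.
Hence cost = 0.08·2.013 + 0.28·1.81 = $0.66784.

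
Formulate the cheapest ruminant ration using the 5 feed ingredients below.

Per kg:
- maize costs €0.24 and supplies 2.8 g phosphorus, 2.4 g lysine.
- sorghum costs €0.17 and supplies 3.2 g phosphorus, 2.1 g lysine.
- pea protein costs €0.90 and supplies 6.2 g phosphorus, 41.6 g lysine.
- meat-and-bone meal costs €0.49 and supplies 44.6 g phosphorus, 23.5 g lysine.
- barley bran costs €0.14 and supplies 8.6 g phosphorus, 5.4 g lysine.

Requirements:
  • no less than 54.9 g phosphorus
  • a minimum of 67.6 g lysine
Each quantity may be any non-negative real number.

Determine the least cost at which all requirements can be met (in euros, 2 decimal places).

This is a linear program. Let x1 = kg of maize, x2 = kg of sorghum, x3 = kg of pea protein, x4 = kg of meat-and-bone meal, x5 = kg of barley bran.
Minimize 0.24x1 + 0.17x2 + 0.9x3 + 0.49x4 + 0.14x5 s.t.:
  2.8x1 + 3.2x2 + 6.2x3 + 44.6x4 + 8.6x5 ≥ 54.9   (phosphorus)
  2.4x1 + 2.1x2 + 41.6x3 + 23.5x4 + 5.4x5 ≥ 67.6   (lysine)
  x1, x2, x3, x4, x5 ≥ 0.
The cheapest feasible vertex uses only meat-and-bone meal; maize, sorghum, pea protein, barley bran are not used. Binding constraint: lysine.
That vertex is x4 = 2.877.
Hence cost = 0.49·2.877 = €1.4097.

€1.41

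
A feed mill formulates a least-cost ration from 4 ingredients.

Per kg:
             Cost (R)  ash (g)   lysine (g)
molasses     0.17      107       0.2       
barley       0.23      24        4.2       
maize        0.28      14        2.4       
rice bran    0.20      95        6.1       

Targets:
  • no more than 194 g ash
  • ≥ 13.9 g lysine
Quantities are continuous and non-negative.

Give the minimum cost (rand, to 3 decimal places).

Treat it as an LP. Let x1 = kg of molasses, x2 = kg of barley, x3 = kg of maize, x4 = kg of rice bran.
Minimise 0.17x1 + 0.23x2 + 0.28x3 + 0.2x4 s.t.:
  107x1 + 24x2 + 14x3 + 95x4 ≤ 194   (ash)
  0.2x1 + 4.2x2 + 2.4x3 + 6.1x4 ≥ 13.9   (lysine)
  x1, x2, x3, x4 ≥ 0.
The minimum-cost mix takes nothing from molasses, maize — only barley, rice bran. There the ash and lysine constraints are tight.
So barley = 0.5428 kg, rice bran = 1.905 kg.
Total cost: 0.23·0.5428 + 0.2·1.905 = 0.50584.

R0.506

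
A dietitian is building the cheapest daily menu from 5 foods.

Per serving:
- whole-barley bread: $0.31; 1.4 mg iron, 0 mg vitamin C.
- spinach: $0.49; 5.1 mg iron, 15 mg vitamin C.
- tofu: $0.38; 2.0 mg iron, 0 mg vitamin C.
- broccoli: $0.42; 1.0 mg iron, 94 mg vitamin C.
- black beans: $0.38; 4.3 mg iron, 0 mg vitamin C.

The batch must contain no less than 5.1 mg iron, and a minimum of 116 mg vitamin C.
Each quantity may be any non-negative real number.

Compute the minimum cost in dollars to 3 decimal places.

$0.849

Set it up as a linear program. Let x1 = servings of whole-barley bread, x2 = servings of spinach, x3 = servings of tofu, x4 = servings of broccoli, x5 = servings of black beans.
min 0.31x1 + 0.49x2 + 0.38x3 + 0.42x4 + 0.38x5 subject to:
  1.4x1 + 5.1x2 + 2x3 + 1x4 + 4.3x5 ≥ 5.1   (iron)
  15x2 + 94x4 ≥ 116   (vitamin C)
  x1, x2, x3, x4, x5 ≥ 0.
The cheapest feasible vertex uses only spinach, broccoli; whole-barley bread, tofu, black beans are not used. The iron and vitamin C requirements are met with equality.
So spinach = 0.7825 servings, broccoli = 1.109 servings.
Total cost: 0.49·0.7825 + 0.42·1.109 = 0.84921.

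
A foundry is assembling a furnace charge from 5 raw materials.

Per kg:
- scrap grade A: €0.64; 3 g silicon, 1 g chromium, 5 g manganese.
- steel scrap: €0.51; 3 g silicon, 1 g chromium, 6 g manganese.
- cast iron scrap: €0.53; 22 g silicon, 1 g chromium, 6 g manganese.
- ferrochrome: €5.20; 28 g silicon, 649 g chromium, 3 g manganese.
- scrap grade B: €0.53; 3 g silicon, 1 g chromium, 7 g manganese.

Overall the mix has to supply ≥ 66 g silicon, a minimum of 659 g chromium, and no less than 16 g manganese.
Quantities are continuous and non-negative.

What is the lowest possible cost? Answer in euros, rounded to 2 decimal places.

This is a linear program. Let x1 = kg of scrap grade A, x2 = kg of steel scrap, x3 = kg of cast iron scrap, x4 = kg of ferrochrome, x5 = kg of scrap grade B.
Minimise 0.64x1 + 0.51x2 + 0.53x3 + 5.2x4 + 0.53x5 with:
  3x1 + 3x2 + 22x3 + 28x4 + 3x5 ≥ 66   (silicon)
  1x1 + 1x2 + 1x3 + 649x4 + 1x5 ≥ 659   (chromium)
  5x1 + 6x2 + 6x3 + 3x4 + 7x5 ≥ 16   (manganese)
  x1, x2, x3, x4, x5 ≥ 0.
At the optimum only cast iron scrap, ferrochrome, scrap grade B are positive (scrap grade A, steel scrap = 0). Binding constraints: silicon, chromium, manganese.
So cast iron scrap = 1.652 kg, ferrochrome = 1.012 kg, scrap grade B = 0.4356 kg.
Total cost: 0.53·1.652 + 5.2·1.012 + 0.53·0.4356 = 6.3688.

€6.37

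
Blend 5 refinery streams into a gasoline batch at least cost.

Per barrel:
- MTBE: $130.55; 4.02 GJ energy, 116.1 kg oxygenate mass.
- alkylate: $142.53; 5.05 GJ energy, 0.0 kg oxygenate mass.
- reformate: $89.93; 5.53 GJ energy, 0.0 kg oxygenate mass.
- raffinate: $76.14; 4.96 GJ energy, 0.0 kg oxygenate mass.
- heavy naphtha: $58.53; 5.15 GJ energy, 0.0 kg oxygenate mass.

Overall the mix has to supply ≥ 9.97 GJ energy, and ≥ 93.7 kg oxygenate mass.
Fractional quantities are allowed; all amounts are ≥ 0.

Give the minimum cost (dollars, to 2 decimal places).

$181.80

This is a linear program. Let x1 = barrels of MTBE, x2 = barrels of alkylate, x3 = barrels of reformate, x4 = barrels of raffinate, x5 = barrels of heavy naphtha.
Minimize 130.55x1 + 142.53x2 + 89.93x3 + 76.14x4 + 58.53x5 with:
  4.02x1 + 5.05x2 + 5.53x3 + 4.96x4 + 5.15x5 ≥ 9.97   (energy)
  116.1x1 ≥ 93.7   (oxygenate mass)
  x1, x2, x3, x4, x5 ≥ 0.
The cheapest feasible vertex uses only MTBE, heavy naphtha; alkylate, reformate, raffinate are not used. Binding constraints: energy and oxygenate mass.
Optimal quantities: MTBE = 0.80706 barrels, heavy naphtha = 1.3059 barrels.
Cost = 130.55·0.80706 + 58.53·1.3059 = 181.7960.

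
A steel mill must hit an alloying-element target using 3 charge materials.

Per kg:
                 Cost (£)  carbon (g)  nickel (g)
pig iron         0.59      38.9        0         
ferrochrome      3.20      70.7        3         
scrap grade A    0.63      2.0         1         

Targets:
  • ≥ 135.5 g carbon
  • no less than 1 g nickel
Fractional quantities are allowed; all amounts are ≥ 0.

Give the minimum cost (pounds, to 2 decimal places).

Let x1 = kg of pig iron, x2 = kg of ferrochrome, x3 = kg of scrap grade A.
Minimise 0.59x1 + 3.2x2 + 0.63x3 subject to:
  38.9x1 + 70.7x2 + 2x3 ≥ 135.5   (carbon)
  3x2 + 1x3 ≥ 1   (nickel)
  x1, x2, x3 ≥ 0.
The minimum-cost mix takes nothing from ferrochrome — only pig iron, scrap grade A. The carbon and nickel requirements are met with equality.
Solving gives x1 = 3.432, x3 = 1.
Total cost: 0.59·3.432 + 0.63·1 = 2.6549.

£2.65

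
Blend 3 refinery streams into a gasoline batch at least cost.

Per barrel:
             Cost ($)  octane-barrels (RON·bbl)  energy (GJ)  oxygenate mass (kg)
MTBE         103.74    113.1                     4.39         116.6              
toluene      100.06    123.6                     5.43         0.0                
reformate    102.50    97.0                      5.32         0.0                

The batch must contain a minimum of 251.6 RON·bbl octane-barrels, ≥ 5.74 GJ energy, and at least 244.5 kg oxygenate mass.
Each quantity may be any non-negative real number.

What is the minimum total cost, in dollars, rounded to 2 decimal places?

This is a linear program. Let x1 = barrels of MTBE, x2 = barrels of toluene, x3 = barrels of reformate.
Minimize 103.74x1 + 100.06x2 + 102.5x3 subject to:
  113.1x1 + 123.6x2 + 97x3 ≥ 251.6   (octane-barrels)
  4.39x1 + 5.43x2 + 5.32x3 ≥ 5.74   (energy)
  116.6x1 ≥ 244.5   (oxygenate mass)
  x1, x2, x3 ≥ 0.
The cheapest feasible vertex uses only MTBE, toluene; reformate is not used. There the octane-barrels and oxygenate mass constraints are tight.
That vertex is x1 = 2.0969, x2 = 0.11682.
Objective = 103.74·2.0969 + 100.06·0.11682 = 229.2214.

$229.22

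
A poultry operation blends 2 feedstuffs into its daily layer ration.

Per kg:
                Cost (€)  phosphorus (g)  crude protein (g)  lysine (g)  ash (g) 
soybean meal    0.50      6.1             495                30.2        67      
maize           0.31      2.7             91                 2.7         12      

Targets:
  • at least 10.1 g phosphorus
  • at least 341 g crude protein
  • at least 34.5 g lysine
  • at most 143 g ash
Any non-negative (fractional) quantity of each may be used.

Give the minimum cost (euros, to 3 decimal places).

€0.828

Let x1 = kg of soybean meal, x2 = kg of maize.
Minimise 0.5x1 + 0.31x2 subject to:
  6.1x1 + 2.7x2 ≥ 10.1   (phosphorus)
  495x1 + 91x2 ≥ 341   (crude protein)
  30.2x1 + 2.7x2 ≥ 34.5   (lysine)
  67x1 + 12x2 ≤ 143   (ash)
  x1, x2 ≥ 0.
The optimal basis is {soybean meal}; maize drops out. The phosphorus requirement is met with equality.
So soybean meal = 1.656 kg.
Hence cost = 0.5·1.656 = €0.82800.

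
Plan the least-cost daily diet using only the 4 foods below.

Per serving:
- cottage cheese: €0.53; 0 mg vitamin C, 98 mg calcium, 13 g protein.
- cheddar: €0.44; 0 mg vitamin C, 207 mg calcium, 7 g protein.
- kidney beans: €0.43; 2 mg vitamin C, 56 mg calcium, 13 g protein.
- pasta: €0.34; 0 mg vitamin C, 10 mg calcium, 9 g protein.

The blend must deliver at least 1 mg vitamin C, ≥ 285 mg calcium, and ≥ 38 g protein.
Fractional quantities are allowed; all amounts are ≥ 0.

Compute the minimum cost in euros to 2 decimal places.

€1.40

Let x1 = servings of cottage cheese, x2 = servings of cheddar, x3 = servings of kidney beans, x4 = servings of pasta.
min 0.53x1 + 0.44x2 + 0.43x3 + 0.34x4 subject to:
  2x3 ≥ 1   (vitamin C)
  98x1 + 207x2 + 56x3 + 10x4 ≥ 285   (calcium)
  13x1 + 7x2 + 13x3 + 9x4 ≥ 38   (protein)
  x1, x2, x3, x4 ≥ 0.
At the optimum only cheddar, kidney beans are positive (cottage cheese, pasta = 0). There the calcium and protein constraints are tight.
Optimal quantities: cheddar = 0.686 servings, kidney beans = 2.554 servings.
Objective = 0.44·0.686 + 0.43·2.554 = 1.4001.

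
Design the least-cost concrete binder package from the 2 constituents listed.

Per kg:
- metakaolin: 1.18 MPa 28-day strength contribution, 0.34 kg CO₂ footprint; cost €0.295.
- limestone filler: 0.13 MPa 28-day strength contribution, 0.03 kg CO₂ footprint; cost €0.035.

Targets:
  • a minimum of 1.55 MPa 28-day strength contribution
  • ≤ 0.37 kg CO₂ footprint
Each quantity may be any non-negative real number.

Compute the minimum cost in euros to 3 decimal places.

This is a linear program. Let x1 = kg of metakaolin, x2 = kg of limestone filler.
Minimise 0.295x1 + 0.035x2 s.t.:
  1.18x1 + 0.13x2 ≥ 1.55   (28-day strength contribution)
  0.34x1 + 0.03x2 ≤ 0.37   (CO₂ footprint)
  x1, x2 ≥ 0.
Both inputs are positive at the optimum. There the 28-day strength contribution and CO₂ footprint constraints are tight.
Solving gives x1 = 0.1818, x2 = 10.27.
Hence cost = 0.295·0.1818 + 0.035·10.27 = €0.41308.

€0.413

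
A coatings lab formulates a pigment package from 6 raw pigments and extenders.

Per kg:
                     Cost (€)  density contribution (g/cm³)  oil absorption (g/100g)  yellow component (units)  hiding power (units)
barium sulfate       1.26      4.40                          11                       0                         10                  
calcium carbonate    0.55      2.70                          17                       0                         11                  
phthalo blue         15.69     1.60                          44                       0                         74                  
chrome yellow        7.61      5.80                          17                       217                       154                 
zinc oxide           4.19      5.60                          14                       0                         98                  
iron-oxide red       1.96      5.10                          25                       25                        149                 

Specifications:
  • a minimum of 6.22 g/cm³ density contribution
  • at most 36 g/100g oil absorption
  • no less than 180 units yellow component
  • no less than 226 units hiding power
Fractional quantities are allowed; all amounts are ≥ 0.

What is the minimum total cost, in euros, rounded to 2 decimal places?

€7.12

Treat it as an LP. Let x1 = kg of barium sulfate, x2 = kg of calcium carbonate, x3 = kg of phthalo blue, x4 = kg of chrome yellow, x5 = kg of zinc oxide, x6 = kg of iron-oxide red.
min 1.26x1 + 0.55x2 + 15.69x3 + 7.61x4 + 4.19x5 + 1.96x6 s.t.:
  4.4x1 + 2.7x2 + 1.6x3 + 5.8x4 + 5.6x5 + 5.1x6 ≥ 6.22   (density contribution)
  11x1 + 17x2 + 44x3 + 17x4 + 14x5 + 25x6 ≤ 36   (oil absorption)
  217x4 + 25x6 ≥ 180   (yellow component)
  10x1 + 11x2 + 74x3 + 154x4 + 98x5 + 149x6 ≥ 226   (hiding power)
  x1, x2, x3, x4, x5, x6 ≥ 0.
The minimum-cost mix takes nothing from barium sulfate, calcium carbonate, phthalo blue, zinc oxide — only chrome yellow, iron-oxide red. Binding constraints: yellow component and hiding power.
Solving gives x4 = 0.7433, x6 = 0.7486.
Hence cost = 7.61·0.7433 + 1.96·0.7486 = €7.1238.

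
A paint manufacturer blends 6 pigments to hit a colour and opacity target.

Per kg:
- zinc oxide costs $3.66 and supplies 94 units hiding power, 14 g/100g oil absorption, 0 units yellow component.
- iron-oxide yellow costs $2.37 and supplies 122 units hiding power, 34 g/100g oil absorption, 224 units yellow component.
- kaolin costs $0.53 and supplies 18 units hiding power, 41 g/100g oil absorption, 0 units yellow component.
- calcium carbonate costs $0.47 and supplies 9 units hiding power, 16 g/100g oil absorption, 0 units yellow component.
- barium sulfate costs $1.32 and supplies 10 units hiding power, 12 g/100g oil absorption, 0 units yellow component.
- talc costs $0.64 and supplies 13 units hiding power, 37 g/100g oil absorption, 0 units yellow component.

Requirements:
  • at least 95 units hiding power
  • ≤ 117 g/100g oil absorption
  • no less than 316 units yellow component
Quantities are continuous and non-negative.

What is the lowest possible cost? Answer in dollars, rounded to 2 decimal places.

Let x1 = kg of zinc oxide, x2 = kg of iron-oxide yellow, x3 = kg of kaolin, x4 = kg of calcium carbonate, x5 = kg of barium sulfate, x6 = kg of talc.
Minimise 3.66x1 + 2.37x2 + 0.53x3 + 0.47x4 + 1.32x5 + 0.64x6 subject to:
  94x1 + 122x2 + 18x3 + 9x4 + 10x5 + 13x6 ≥ 95   (hiding power)
  14x1 + 34x2 + 41x3 + 16x4 + 12x5 + 37x6 ≤ 117   (oil absorption)
  224x2 ≥ 316   (yellow component)
  x1, x2, x3, x4, x5, x6 ≥ 0.
The minimum-cost mix takes nothing from zinc oxide, kaolin, calcium carbonate, barium sulfate, talc — only iron-oxide yellow. Binding constraint: yellow component.
Solving gives x2 = 1.411.
Total cost: 2.37·1.411 = 3.3441.

$3.34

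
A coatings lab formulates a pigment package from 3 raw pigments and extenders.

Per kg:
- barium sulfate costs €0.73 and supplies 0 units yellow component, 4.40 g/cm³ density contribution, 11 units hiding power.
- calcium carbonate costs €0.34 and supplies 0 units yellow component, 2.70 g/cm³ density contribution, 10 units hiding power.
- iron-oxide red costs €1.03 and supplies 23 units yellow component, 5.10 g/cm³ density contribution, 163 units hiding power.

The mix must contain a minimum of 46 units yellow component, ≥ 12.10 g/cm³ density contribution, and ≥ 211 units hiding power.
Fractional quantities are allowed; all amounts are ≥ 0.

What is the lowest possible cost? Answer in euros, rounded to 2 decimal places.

€2.30

Let x1 = kg of barium sulfate, x2 = kg of calcium carbonate, x3 = kg of iron-oxide red.
Minimize 0.73x1 + 0.34x2 + 1.03x3 with:
  23x3 ≥ 46   (yellow component)
  4.4x1 + 2.7x2 + 5.1x3 ≥ 12.1   (density contribution)
  11x1 + 10x2 + 163x3 ≥ 211   (hiding power)
  x1, x2, x3 ≥ 0.
The optimal basis is {calcium carbonate, iron-oxide red}; barium sulfate drops out. Binding constraints: yellow component and density contribution.
Optimal quantities: calcium carbonate = 0.7037 kg, iron-oxide red = 2 kg.
Objective = 0.34·0.7037 + 1.03·2 = 2.2993.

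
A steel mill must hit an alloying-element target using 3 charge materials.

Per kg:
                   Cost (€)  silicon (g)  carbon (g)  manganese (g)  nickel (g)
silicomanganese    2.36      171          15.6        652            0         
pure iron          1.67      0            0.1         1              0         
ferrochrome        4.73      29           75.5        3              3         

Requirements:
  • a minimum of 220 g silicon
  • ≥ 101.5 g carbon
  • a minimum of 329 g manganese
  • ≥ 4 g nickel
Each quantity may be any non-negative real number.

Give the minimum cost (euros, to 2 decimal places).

Treat it as an LP. Let x1 = kg of silicomanganese, x2 = kg of pure iron, x3 = kg of ferrochrome.
Minimise 2.36x1 + 1.67x2 + 4.73x3 s.t.:
  171x1 + 29x3 ≥ 220   (silicon)
  15.6x1 + 0.1x2 + 75.5x3 ≥ 101.5   (carbon)
  652x1 + 1x2 + 3x3 ≥ 329   (manganese)
  3x3 ≥ 4   (nickel)
  x1, x2, x3 ≥ 0.
The minimum-cost mix takes nothing from pure iron — only silicomanganese, ferrochrome. Binding constraints: silicon and nickel.
Optimal quantities: silicomanganese = 1.06 kg, ferrochrome = 1.333 kg.
Hence cost = 2.36·1.06 + 4.73·1.333 = €8.8067.

€8.81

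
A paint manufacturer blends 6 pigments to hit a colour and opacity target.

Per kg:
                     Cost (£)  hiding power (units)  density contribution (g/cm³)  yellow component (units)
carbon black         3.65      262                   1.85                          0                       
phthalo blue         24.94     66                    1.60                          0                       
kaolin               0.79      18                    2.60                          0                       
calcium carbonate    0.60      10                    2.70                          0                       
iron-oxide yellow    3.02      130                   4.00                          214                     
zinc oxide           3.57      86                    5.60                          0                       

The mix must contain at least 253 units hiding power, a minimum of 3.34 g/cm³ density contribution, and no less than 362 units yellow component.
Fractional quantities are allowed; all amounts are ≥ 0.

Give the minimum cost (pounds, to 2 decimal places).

£5.57

Let x1 = kg of carbon black, x2 = kg of phthalo blue, x3 = kg of kaolin, x4 = kg of calcium carbonate, x5 = kg of iron-oxide yellow, x6 = kg of zinc oxide.
min 3.65x1 + 24.94x2 + 0.79x3 + 0.6x4 + 3.02x5 + 3.57x6 s.t.:
  262x1 + 66x2 + 18x3 + 10x4 + 130x5 + 86x6 ≥ 253   (hiding power)
  1.85x1 + 1.6x2 + 2.6x3 + 2.7x4 + 4x5 + 5.6x6 ≥ 3.34   (density contribution)
  214x5 ≥ 362   (yellow component)
  x1, x2, x3, x4, x5, x6 ≥ 0.
The minimum-cost mix takes nothing from phthalo blue, kaolin, calcium carbonate, zinc oxide — only carbon black, iron-oxide yellow. The hiding power and yellow component requirements are met with equality.
Optimal quantities: carbon black = 0.1263 kg, iron-oxide yellow = 1.692 kg.
Hence cost = 3.65·0.1263 + 3.02·1.692 = £5.5708.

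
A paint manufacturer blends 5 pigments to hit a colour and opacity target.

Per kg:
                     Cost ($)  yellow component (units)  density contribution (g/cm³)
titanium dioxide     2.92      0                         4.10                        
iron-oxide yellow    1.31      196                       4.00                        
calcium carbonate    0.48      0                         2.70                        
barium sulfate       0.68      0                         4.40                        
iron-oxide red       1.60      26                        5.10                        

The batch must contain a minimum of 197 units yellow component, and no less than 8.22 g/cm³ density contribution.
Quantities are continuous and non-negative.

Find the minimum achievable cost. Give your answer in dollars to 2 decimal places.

Let x1 = kg of titanium dioxide, x2 = kg of iron-oxide yellow, x3 = kg of calcium carbonate, x4 = kg of barium sulfate, x5 = kg of iron-oxide red.
Minimise 2.92x1 + 1.31x2 + 0.48x3 + 0.68x4 + 1.6x5 s.t.:
  196x2 + 26x5 ≥ 197   (yellow component)
  4.1x1 + 4x2 + 2.7x3 + 4.4x4 + 5.1x5 ≥ 8.22   (density contribution)
  x1, x2, x3, x4, x5 ≥ 0.
The minimum-cost mix takes nothing from titanium dioxide, calcium carbonate, iron-oxide red — only iron-oxide yellow, barium sulfate. There the yellow component and density contribution constraints are tight.
Solving gives x2 = 1.005, x4 = 0.9545.
Hence cost = 1.31·1.005 + 0.68·0.9545 = $1.9656.

$1.97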